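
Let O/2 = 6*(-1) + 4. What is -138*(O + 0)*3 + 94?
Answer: 1750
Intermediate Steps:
O = -4 (O = 2*(6*(-1) + 4) = 2*(-6 + 4) = 2*(-2) = -4)
-138*(O + 0)*3 + 94 = -138*(-4 + 0)*3 + 94 = -(-552)*3 + 94 = -138*(-12) + 94 = 1656 + 94 = 1750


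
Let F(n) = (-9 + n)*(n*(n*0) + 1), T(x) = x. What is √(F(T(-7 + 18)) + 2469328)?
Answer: 3*√274370 ≈ 1571.4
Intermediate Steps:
F(n) = -9 + n (F(n) = (-9 + n)*(n*0 + 1) = (-9 + n)*(0 + 1) = (-9 + n)*1 = -9 + n)
√(F(T(-7 + 18)) + 2469328) = √((-9 + (-7 + 18)) + 2469328) = √((-9 + 11) + 2469328) = √(2 + 2469328) = √2469330 = 3*√274370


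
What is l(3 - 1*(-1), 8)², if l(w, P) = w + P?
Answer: 144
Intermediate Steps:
l(w, P) = P + w
l(3 - 1*(-1), 8)² = (8 + (3 - 1*(-1)))² = (8 + (3 + 1))² = (8 + 4)² = 12² = 144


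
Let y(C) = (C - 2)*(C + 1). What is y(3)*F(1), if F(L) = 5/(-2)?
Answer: -10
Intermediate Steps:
F(L) = -5/2 (F(L) = 5*(-1/2) = -5/2)
y(C) = (1 + C)*(-2 + C) (y(C) = (-2 + C)*(1 + C) = (1 + C)*(-2 + C))
y(3)*F(1) = (-2 + 3**2 - 1*3)*(-5/2) = (-2 + 9 - 3)*(-5/2) = 4*(-5/2) = -10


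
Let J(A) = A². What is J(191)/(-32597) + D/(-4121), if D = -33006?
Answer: 925558381/134332237 ≈ 6.8901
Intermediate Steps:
J(191)/(-32597) + D/(-4121) = 191²/(-32597) - 33006/(-4121) = 36481*(-1/32597) - 33006*(-1/4121) = -36481/32597 + 33006/4121 = 925558381/134332237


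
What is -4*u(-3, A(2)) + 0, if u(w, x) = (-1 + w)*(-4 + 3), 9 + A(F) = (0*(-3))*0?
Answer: -16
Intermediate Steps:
A(F) = -9 (A(F) = -9 + (0*(-3))*0 = -9 + 0*0 = -9 + 0 = -9)
u(w, x) = 1 - w (u(w, x) = (-1 + w)*(-1) = 1 - w)
-4*u(-3, A(2)) + 0 = -4*(1 - 1*(-3)) + 0 = -4*(1 + 3) + 0 = -4*4 + 0 = -16 + 0 = -16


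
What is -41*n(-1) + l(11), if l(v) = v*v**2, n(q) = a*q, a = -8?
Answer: 1003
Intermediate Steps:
n(q) = -8*q
l(v) = v**3
-41*n(-1) + l(11) = -(-328)*(-1) + 11**3 = -41*8 + 1331 = -328 + 1331 = 1003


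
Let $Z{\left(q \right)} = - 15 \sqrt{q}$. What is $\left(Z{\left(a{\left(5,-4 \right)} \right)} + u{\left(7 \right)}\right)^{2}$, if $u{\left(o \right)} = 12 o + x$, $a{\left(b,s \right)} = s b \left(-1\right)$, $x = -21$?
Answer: $8469 - 3780 \sqrt{5} \approx 16.663$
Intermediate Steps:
$a{\left(b,s \right)} = - b s$ ($a{\left(b,s \right)} = b s \left(-1\right) = - b s$)
$u{\left(o \right)} = -21 + 12 o$ ($u{\left(o \right)} = 12 o - 21 = -21 + 12 o$)
$\left(Z{\left(a{\left(5,-4 \right)} \right)} + u{\left(7 \right)}\right)^{2} = \left(- 15 \sqrt{\left(-1\right) 5 \left(-4\right)} + \left(-21 + 12 \cdot 7\right)\right)^{2} = \left(- 15 \sqrt{20} + \left(-21 + 84\right)\right)^{2} = \left(- 15 \cdot 2 \sqrt{5} + 63\right)^{2} = \left(- 30 \sqrt{5} + 63\right)^{2} = \left(63 - 30 \sqrt{5}\right)^{2}$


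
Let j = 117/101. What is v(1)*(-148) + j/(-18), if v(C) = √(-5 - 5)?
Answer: -13/202 - 148*I*√10 ≈ -0.064356 - 468.02*I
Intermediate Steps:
j = 117/101 (j = 117*(1/101) = 117/101 ≈ 1.1584)
v(C) = I*√10 (v(C) = √(-10) = I*√10)
v(1)*(-148) + j/(-18) = (I*√10)*(-148) + (117/101)/(-18) = -148*I*√10 + (117/101)*(-1/18) = -148*I*√10 - 13/202 = -13/202 - 148*I*√10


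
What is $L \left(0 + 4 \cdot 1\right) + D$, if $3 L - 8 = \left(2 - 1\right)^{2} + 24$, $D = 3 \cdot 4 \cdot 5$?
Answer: $104$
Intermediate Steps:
$D = 60$ ($D = 12 \cdot 5 = 60$)
$L = 11$ ($L = \frac{8}{3} + \frac{\left(2 - 1\right)^{2} + 24}{3} = \frac{8}{3} + \frac{1^{2} + 24}{3} = \frac{8}{3} + \frac{1 + 24}{3} = \frac{8}{3} + \frac{1}{3} \cdot 25 = \frac{8}{3} + \frac{25}{3} = 11$)
$L \left(0 + 4 \cdot 1\right) + D = 11 \left(0 + 4 \cdot 1\right) + 60 = 11 \left(0 + 4\right) + 60 = 11 \cdot 4 + 60 = 44 + 60 = 104$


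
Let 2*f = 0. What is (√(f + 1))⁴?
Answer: 1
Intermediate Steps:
f = 0 (f = (½)*0 = 0)
(√(f + 1))⁴ = (√(0 + 1))⁴ = (√1)⁴ = 1⁴ = 1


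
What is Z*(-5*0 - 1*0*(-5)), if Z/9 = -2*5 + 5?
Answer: 0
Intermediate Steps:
Z = -45 (Z = 9*(-2*5 + 5) = 9*(-10 + 5) = 9*(-5) = -45)
Z*(-5*0 - 1*0*(-5)) = -45*(-5*0 - 1*0*(-5)) = -45*(0 + 0*(-5)) = -45*(0 + 0) = -45*0 = 0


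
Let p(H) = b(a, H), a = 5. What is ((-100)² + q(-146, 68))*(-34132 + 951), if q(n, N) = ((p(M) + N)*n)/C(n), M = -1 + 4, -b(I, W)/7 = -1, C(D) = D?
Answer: -334298575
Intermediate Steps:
b(I, W) = 7 (b(I, W) = -7*(-1) = 7)
M = 3
p(H) = 7
q(n, N) = 7 + N (q(n, N) = ((7 + N)*n)/n = (n*(7 + N))/n = 7 + N)
((-100)² + q(-146, 68))*(-34132 + 951) = ((-100)² + (7 + 68))*(-34132 + 951) = (10000 + 75)*(-33181) = 10075*(-33181) = -334298575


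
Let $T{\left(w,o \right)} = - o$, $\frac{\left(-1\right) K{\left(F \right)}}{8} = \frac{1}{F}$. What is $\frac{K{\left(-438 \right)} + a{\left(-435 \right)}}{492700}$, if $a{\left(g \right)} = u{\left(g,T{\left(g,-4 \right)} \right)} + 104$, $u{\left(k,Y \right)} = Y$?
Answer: $\frac{5914}{26975325} \approx 0.00021924$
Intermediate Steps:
$K{\left(F \right)} = - \frac{8}{F}$
$a{\left(g \right)} = 108$ ($a{\left(g \right)} = \left(-1\right) \left(-4\right) + 104 = 4 + 104 = 108$)
$\frac{K{\left(-438 \right)} + a{\left(-435 \right)}}{492700} = \frac{- \frac{8}{-438} + 108}{492700} = \left(\left(-8\right) \left(- \frac{1}{438}\right) + 108\right) \frac{1}{492700} = \left(\frac{4}{219} + 108\right) \frac{1}{492700} = \frac{23656}{219} \cdot \frac{1}{492700} = \frac{5914}{26975325}$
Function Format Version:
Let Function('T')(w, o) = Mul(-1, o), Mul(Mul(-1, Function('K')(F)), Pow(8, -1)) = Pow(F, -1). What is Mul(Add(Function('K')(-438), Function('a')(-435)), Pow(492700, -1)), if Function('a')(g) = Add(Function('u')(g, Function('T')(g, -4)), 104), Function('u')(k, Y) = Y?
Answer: Rational(5914, 26975325) ≈ 0.00021924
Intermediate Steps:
Function('K')(F) = Mul(-8, Pow(F, -1))
Function('a')(g) = 108 (Function('a')(g) = Add(Mul(-1, -4), 104) = Add(4, 104) = 108)
Mul(Add(Function('K')(-438), Function('a')(-435)), Pow(492700, -1)) = Mul(Add(Mul(-8, Pow(-438, -1)), 108), Pow(492700, -1)) = Mul(Add(Mul(-8, Rational(-1, 438)), 108), Rational(1, 492700)) = Mul(Add(Rational(4, 219), 108), Rational(1, 492700)) = Mul(Rational(23656, 219), Rational(1, 492700)) = Rational(5914, 26975325)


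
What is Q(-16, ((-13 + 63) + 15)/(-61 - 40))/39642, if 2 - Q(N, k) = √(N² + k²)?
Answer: 1/19821 - √2615681/4003842 ≈ -0.00035349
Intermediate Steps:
Q(N, k) = 2 - √(N² + k²)
Q(-16, ((-13 + 63) + 15)/(-61 - 40))/39642 = (2 - √((-16)² + (((-13 + 63) + 15)/(-61 - 40))²))/39642 = (2 - √(256 + ((50 + 15)/(-101))²))*(1/39642) = (2 - √(256 + (65*(-1/101))²))*(1/39642) = (2 - √(256 + (-65/101)²))*(1/39642) = (2 - √(256 + 4225/10201))*(1/39642) = (2 - √(2615681/10201))*(1/39642) = (2 - √2615681/101)*(1/39642) = 1/19821 - √2615681/4003842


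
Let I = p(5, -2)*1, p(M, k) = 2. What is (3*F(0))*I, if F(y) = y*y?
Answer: 0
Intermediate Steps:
F(y) = y**2
I = 2 (I = 2*1 = 2)
(3*F(0))*I = (3*0**2)*2 = (3*0)*2 = 0*2 = 0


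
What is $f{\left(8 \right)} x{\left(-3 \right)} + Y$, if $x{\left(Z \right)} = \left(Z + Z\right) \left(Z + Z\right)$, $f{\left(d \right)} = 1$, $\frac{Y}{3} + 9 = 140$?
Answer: $429$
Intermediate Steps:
$Y = 393$ ($Y = -27 + 3 \cdot 140 = -27 + 420 = 393$)
$x{\left(Z \right)} = 4 Z^{2}$ ($x{\left(Z \right)} = 2 Z 2 Z = 4 Z^{2}$)
$f{\left(8 \right)} x{\left(-3 \right)} + Y = 1 \cdot 4 \left(-3\right)^{2} + 393 = 1 \cdot 4 \cdot 9 + 393 = 1 \cdot 36 + 393 = 36 + 393 = 429$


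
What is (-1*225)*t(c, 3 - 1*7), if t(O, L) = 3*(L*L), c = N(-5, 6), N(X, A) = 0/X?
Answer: -10800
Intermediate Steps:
N(X, A) = 0
c = 0
t(O, L) = 3*L²
(-1*225)*t(c, 3 - 1*7) = (-1*225)*(3*(3 - 1*7)²) = -675*(3 - 7)² = -675*(-4)² = -675*16 = -225*48 = -10800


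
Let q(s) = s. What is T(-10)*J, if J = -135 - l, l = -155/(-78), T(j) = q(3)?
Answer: -10685/26 ≈ -410.96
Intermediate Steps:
T(j) = 3
l = 155/78 (l = -155*(-1/78) = 155/78 ≈ 1.9872)
J = -10685/78 (J = -135 - 1*155/78 = -135 - 155/78 = -10685/78 ≈ -136.99)
T(-10)*J = 3*(-10685/78) = -10685/26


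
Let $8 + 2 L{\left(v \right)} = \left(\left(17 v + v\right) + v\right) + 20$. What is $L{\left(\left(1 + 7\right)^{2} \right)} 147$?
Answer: $90258$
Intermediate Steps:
$L{\left(v \right)} = 6 + \frac{19 v}{2}$ ($L{\left(v \right)} = -4 + \frac{\left(\left(17 v + v\right) + v\right) + 20}{2} = -4 + \frac{\left(18 v + v\right) + 20}{2} = -4 + \frac{19 v + 20}{2} = -4 + \frac{20 + 19 v}{2} = -4 + \left(10 + \frac{19 v}{2}\right) = 6 + \frac{19 v}{2}$)
$L{\left(\left(1 + 7\right)^{2} \right)} 147 = \left(6 + \frac{19 \left(1 + 7\right)^{2}}{2}\right) 147 = \left(6 + \frac{19 \cdot 8^{2}}{2}\right) 147 = \left(6 + \frac{19}{2} \cdot 64\right) 147 = \left(6 + 608\right) 147 = 614 \cdot 147 = 90258$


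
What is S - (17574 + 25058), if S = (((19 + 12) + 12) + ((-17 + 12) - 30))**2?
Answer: -42568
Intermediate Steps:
S = 64 (S = ((31 + 12) + (-5 - 30))**2 = (43 - 35)**2 = 8**2 = 64)
S - (17574 + 25058) = 64 - (17574 + 25058) = 64 - 1*42632 = 64 - 42632 = -42568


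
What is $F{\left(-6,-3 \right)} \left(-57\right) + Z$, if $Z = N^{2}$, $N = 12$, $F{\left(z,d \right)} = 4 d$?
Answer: $828$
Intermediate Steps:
$Z = 144$ ($Z = 12^{2} = 144$)
$F{\left(-6,-3 \right)} \left(-57\right) + Z = 4 \left(-3\right) \left(-57\right) + 144 = \left(-12\right) \left(-57\right) + 144 = 684 + 144 = 828$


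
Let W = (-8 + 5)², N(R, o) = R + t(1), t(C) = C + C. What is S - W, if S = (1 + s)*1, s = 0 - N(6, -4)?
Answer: -16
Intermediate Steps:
t(C) = 2*C
N(R, o) = 2 + R (N(R, o) = R + 2*1 = R + 2 = 2 + R)
W = 9 (W = (-3)² = 9)
s = -8 (s = 0 - (2 + 6) = 0 - 1*8 = 0 - 8 = -8)
S = -7 (S = (1 - 8)*1 = -7*1 = -7)
S - W = -7 - 1*9 = -7 - 9 = -16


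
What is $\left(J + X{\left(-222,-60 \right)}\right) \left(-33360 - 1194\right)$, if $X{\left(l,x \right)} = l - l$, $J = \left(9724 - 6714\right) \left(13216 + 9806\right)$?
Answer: $-2394461585880$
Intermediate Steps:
$J = 69296220$ ($J = 3010 \cdot 23022 = 69296220$)
$X{\left(l,x \right)} = 0$
$\left(J + X{\left(-222,-60 \right)}\right) \left(-33360 - 1194\right) = \left(69296220 + 0\right) \left(-33360 - 1194\right) = 69296220 \left(-34554\right) = -2394461585880$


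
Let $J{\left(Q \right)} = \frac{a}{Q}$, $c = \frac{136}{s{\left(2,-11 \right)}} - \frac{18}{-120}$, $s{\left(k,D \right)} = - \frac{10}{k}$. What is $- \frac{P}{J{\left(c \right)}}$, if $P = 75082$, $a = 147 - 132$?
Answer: $\frac{20309681}{150} \approx 1.354 \cdot 10^{5}$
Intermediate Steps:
$a = 15$
$c = - \frac{541}{20}$ ($c = \frac{136}{\left(-10\right) \frac{1}{2}} - \frac{18}{-120} = \frac{136}{\left(-10\right) \frac{1}{2}} - - \frac{3}{20} = \frac{136}{-5} + \frac{3}{20} = 136 \left(- \frac{1}{5}\right) + \frac{3}{20} = - \frac{136}{5} + \frac{3}{20} = - \frac{541}{20} \approx -27.05$)
$J{\left(Q \right)} = \frac{15}{Q}$
$- \frac{P}{J{\left(c \right)}} = - \frac{75082}{15 \frac{1}{- \frac{541}{20}}} = - \frac{75082}{15 \left(- \frac{20}{541}\right)} = - \frac{75082}{- \frac{300}{541}} = - \frac{75082 \left(-541\right)}{300} = \left(-1\right) \left(- \frac{20309681}{150}\right) = \frac{20309681}{150}$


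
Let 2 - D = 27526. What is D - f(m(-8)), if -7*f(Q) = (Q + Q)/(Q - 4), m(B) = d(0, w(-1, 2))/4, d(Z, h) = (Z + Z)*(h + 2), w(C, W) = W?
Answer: -27524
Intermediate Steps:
d(Z, h) = 2*Z*(2 + h) (d(Z, h) = (2*Z)*(2 + h) = 2*Z*(2 + h))
D = -27524 (D = 2 - 1*27526 = 2 - 27526 = -27524)
m(B) = 0 (m(B) = (2*0*(2 + 2))/4 = (2*0*4)*(¼) = 0*(¼) = 0)
f(Q) = -2*Q/(7*(-4 + Q)) (f(Q) = -(Q + Q)/(7*(Q - 4)) = -2*Q/(7*(-4 + Q)))
D - f(m(-8)) = -27524 - (-2)*0/(-28 + 7*0) = -27524 - (-2)*0/(-28 + 0) = -27524 - (-2)*0/(-28) = -27524 - (-2)*0*(-1)/28 = -27524 - 1*0 = -27524 + 0 = -27524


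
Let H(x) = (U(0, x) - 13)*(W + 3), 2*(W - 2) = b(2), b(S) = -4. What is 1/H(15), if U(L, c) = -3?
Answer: -1/48 ≈ -0.020833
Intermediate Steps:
W = 0 (W = 2 + (1/2)*(-4) = 2 - 2 = 0)
H(x) = -48 (H(x) = (-3 - 13)*(0 + 3) = -16*3 = -48)
1/H(15) = 1/(-48) = -1/48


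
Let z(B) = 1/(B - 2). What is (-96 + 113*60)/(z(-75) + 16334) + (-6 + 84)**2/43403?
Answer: 9996695144/18196230317 ≈ 0.54938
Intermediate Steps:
z(B) = 1/(-2 + B)
(-96 + 113*60)/(z(-75) + 16334) + (-6 + 84)**2/43403 = (-96 + 113*60)/(1/(-2 - 75) + 16334) + (-6 + 84)**2/43403 = (-96 + 6780)/(1/(-77) + 16334) + 78**2*(1/43403) = 6684/(-1/77 + 16334) + 6084*(1/43403) = 6684/(1257717/77) + 6084/43403 = 6684*(77/1257717) + 6084/43403 = 171556/419239 + 6084/43403 = 9996695144/18196230317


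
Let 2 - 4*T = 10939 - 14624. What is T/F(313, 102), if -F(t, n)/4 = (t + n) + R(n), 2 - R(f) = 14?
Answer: -3687/6448 ≈ -0.57181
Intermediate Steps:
T = 3687/4 (T = 1/2 - (10939 - 14624)/4 = 1/2 - 1/4*(-3685) = 1/2 + 3685/4 = 3687/4 ≈ 921.75)
R(f) = -12 (R(f) = 2 - 1*14 = 2 - 14 = -12)
F(t, n) = 48 - 4*n - 4*t (F(t, n) = -4*((t + n) - 12) = -4*((n + t) - 12) = -4*(-12 + n + t) = 48 - 4*n - 4*t)
T/F(313, 102) = 3687/(4*(48 - 4*102 - 4*313)) = 3687/(4*(48 - 408 - 1252)) = (3687/4)/(-1612) = (3687/4)*(-1/1612) = -3687/6448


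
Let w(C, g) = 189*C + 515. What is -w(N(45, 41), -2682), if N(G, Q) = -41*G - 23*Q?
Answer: 526417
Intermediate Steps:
w(C, g) = 515 + 189*C
-w(N(45, 41), -2682) = -(515 + 189*(-41*45 - 23*41)) = -(515 + 189*(-1845 - 943)) = -(515 + 189*(-2788)) = -(515 - 526932) = -1*(-526417) = 526417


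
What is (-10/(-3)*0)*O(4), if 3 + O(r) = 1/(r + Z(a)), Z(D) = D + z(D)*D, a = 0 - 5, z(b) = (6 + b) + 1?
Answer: 0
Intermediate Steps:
z(b) = 7 + b
a = -5
Z(D) = D + D*(7 + D) (Z(D) = D + (7 + D)*D = D + D*(7 + D))
O(r) = -3 + 1/(-15 + r) (O(r) = -3 + 1/(r - 5*(8 - 5)) = -3 + 1/(r - 5*3) = -3 + 1/(r - 15) = -3 + 1/(-15 + r))
(-10/(-3)*0)*O(4) = (-10/(-3)*0)*((46 - 3*4)/(-15 + 4)) = (-10*(-1/3)*0)*((46 - 12)/(-11)) = ((10/3)*0)*(-1/11*34) = 0*(-34/11) = 0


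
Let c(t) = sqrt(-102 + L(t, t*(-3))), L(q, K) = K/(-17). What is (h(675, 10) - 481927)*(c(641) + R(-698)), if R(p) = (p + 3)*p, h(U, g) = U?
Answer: -233460157720 - 1443756*sqrt(357)/17 ≈ -2.3346e+11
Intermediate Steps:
L(q, K) = -K/17 (L(q, K) = K*(-1/17) = -K/17)
c(t) = sqrt(-102 + 3*t/17) (c(t) = sqrt(-102 - t*(-3)/17) = sqrt(-102 - (-3)*t/17) = sqrt(-102 + 3*t/17))
R(p) = p*(3 + p) (R(p) = (3 + p)*p = p*(3 + p))
(h(675, 10) - 481927)*(c(641) + R(-698)) = (675 - 481927)*(sqrt(-29478 + 51*641)/17 - 698*(3 - 698)) = -481252*(sqrt(-29478 + 32691)/17 - 698*(-695)) = -481252*(sqrt(3213)/17 + 485110) = -481252*((3*sqrt(357))/17 + 485110) = -481252*(3*sqrt(357)/17 + 485110) = -481252*(485110 + 3*sqrt(357)/17) = -233460157720 - 1443756*sqrt(357)/17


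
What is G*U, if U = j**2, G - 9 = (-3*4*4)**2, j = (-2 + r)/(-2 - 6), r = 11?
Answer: 187353/64 ≈ 2927.4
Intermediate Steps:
j = -9/8 (j = (-2 + 11)/(-2 - 6) = 9/(-8) = 9*(-1/8) = -9/8 ≈ -1.1250)
G = 2313 (G = 9 + (-3*4*4)**2 = 9 + (-12*4)**2 = 9 + (-48)**2 = 9 + 2304 = 2313)
U = 81/64 (U = (-9/8)**2 = 81/64 ≈ 1.2656)
G*U = 2313*(81/64) = 187353/64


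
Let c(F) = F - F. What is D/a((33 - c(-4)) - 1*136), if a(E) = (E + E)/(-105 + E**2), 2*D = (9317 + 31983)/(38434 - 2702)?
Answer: -27113450/920099 ≈ -29.468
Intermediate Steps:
c(F) = 0
D = 10325/17866 (D = ((9317 + 31983)/(38434 - 2702))/2 = (41300/35732)/2 = (41300*(1/35732))/2 = (1/2)*(10325/8933) = 10325/17866 ≈ 0.57791)
a(E) = 2*E/(-105 + E**2) (a(E) = (2*E)/(-105 + E**2) = 2*E/(-105 + E**2))
D/a((33 - c(-4)) - 1*136) = 10325/(17866*((2*((33 - 1*0) - 1*136)/(-105 + ((33 - 1*0) - 1*136)**2)))) = 10325/(17866*((2*((33 + 0) - 136)/(-105 + ((33 + 0) - 136)**2)))) = 10325/(17866*((2*(33 - 136)/(-105 + (33 - 136)**2)))) = 10325/(17866*((2*(-103)/(-105 + (-103)**2)))) = 10325/(17866*((2*(-103)/(-105 + 10609)))) = 10325/(17866*((2*(-103)/10504))) = 10325/(17866*((2*(-103)*(1/10504)))) = 10325/(17866*(-103/5252)) = (10325/17866)*(-5252/103) = -27113450/920099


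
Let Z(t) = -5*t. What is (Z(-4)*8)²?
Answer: 25600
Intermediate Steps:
(Z(-4)*8)² = (-5*(-4)*8)² = (20*8)² = 160² = 25600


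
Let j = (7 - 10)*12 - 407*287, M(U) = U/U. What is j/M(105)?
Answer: -116845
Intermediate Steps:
M(U) = 1
j = -116845 (j = -3*12 - 116809 = -36 - 116809 = -116845)
j/M(105) = -116845/1 = -116845*1 = -116845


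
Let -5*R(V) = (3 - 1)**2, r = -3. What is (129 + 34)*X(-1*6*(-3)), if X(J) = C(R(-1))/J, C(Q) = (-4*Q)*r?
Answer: -1304/15 ≈ -86.933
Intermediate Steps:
R(V) = -4/5 (R(V) = -(3 - 1)**2/5 = -1/5*2**2 = -1/5*4 = -4/5)
C(Q) = 12*Q (C(Q) = -4*Q*(-3) = 12*Q)
X(J) = -48/(5*J) (X(J) = (12*(-4/5))/J = -48/(5*J))
(129 + 34)*X(-1*6*(-3)) = (129 + 34)*(-48/(5*(-1*6*(-3)))) = 163*(-48/(5*((-6*(-3))))) = 163*(-48/5/18) = 163*(-48/5*1/18) = 163*(-8/15) = -1304/15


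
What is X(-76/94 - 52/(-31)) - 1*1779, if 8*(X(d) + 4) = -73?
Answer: -14337/8 ≈ -1792.1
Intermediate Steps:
X(d) = -105/8 (X(d) = -4 + (⅛)*(-73) = -4 - 73/8 = -105/8)
X(-76/94 - 52/(-31)) - 1*1779 = -105/8 - 1*1779 = -105/8 - 1779 = -14337/8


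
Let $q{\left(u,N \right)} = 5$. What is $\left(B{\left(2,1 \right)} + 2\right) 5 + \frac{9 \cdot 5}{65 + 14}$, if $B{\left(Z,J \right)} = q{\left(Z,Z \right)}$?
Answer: $\frac{2810}{79} \approx 35.57$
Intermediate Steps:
$B{\left(Z,J \right)} = 5$
$\left(B{\left(2,1 \right)} + 2\right) 5 + \frac{9 \cdot 5}{65 + 14} = \left(5 + 2\right) 5 + \frac{9 \cdot 5}{65 + 14} = 7 \cdot 5 + \frac{1}{79} \cdot 45 = 35 + \frac{1}{79} \cdot 45 = 35 + \frac{45}{79} = \frac{2810}{79}$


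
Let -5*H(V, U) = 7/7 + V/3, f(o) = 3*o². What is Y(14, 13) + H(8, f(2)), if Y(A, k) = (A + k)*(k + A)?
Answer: 10924/15 ≈ 728.27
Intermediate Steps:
H(V, U) = -⅕ - V/15 (H(V, U) = -(7/7 + V/3)/5 = -(7*(⅐) + V*(⅓))/5 = -(1 + V/3)/5 = -⅕ - V/15)
Y(A, k) = (A + k)² (Y(A, k) = (A + k)*(A + k) = (A + k)²)
Y(14, 13) + H(8, f(2)) = (14 + 13)² + (-⅕ - 1/15*8) = 27² + (-⅕ - 8/15) = 729 - 11/15 = 10924/15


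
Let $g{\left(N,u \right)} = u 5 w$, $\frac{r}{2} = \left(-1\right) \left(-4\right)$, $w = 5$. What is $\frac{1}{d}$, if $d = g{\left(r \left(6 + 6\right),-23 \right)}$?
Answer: $- \frac{1}{575} \approx -0.0017391$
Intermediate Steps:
$r = 8$ ($r = 2 \left(\left(-1\right) \left(-4\right)\right) = 2 \cdot 4 = 8$)
$g{\left(N,u \right)} = 25 u$ ($g{\left(N,u \right)} = u 5 \cdot 5 = 5 u 5 = 25 u$)
$d = -575$ ($d = 25 \left(-23\right) = -575$)
$\frac{1}{d} = \frac{1}{-575} = - \frac{1}{575}$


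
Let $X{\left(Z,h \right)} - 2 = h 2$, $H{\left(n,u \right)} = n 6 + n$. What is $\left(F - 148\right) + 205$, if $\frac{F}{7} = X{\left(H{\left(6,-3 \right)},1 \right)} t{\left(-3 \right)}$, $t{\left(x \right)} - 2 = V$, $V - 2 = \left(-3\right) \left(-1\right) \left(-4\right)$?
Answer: $-167$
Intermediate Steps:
$H{\left(n,u \right)} = 7 n$ ($H{\left(n,u \right)} = 6 n + n = 7 n$)
$V = -10$ ($V = 2 + \left(-3\right) \left(-1\right) \left(-4\right) = 2 + 3 \left(-4\right) = 2 - 12 = -10$)
$X{\left(Z,h \right)} = 2 + 2 h$ ($X{\left(Z,h \right)} = 2 + h 2 = 2 + 2 h$)
$t{\left(x \right)} = -8$ ($t{\left(x \right)} = 2 - 10 = -8$)
$F = -224$ ($F = 7 \left(2 + 2 \cdot 1\right) \left(-8\right) = 7 \left(2 + 2\right) \left(-8\right) = 7 \cdot 4 \left(-8\right) = 7 \left(-32\right) = -224$)
$\left(F - 148\right) + 205 = \left(-224 - 148\right) + 205 = -372 + 205 = -167$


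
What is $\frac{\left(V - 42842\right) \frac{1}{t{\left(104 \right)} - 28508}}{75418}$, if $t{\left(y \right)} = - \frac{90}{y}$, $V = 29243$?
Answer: $\frac{353574}{55902121849} \approx 6.3249 \cdot 10^{-6}$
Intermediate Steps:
$\frac{\left(V - 42842\right) \frac{1}{t{\left(104 \right)} - 28508}}{75418} = \frac{\left(29243 - 42842\right) \frac{1}{- \frac{90}{104} - 28508}}{75418} = - \frac{13599}{\left(-90\right) \frac{1}{104} - 28508} \cdot \frac{1}{75418} = - \frac{13599}{- \frac{45}{52} - 28508} \cdot \frac{1}{75418} = - \frac{13599}{- \frac{1482461}{52}} \cdot \frac{1}{75418} = \left(-13599\right) \left(- \frac{52}{1482461}\right) \frac{1}{75418} = \frac{707148}{1482461} \cdot \frac{1}{75418} = \frac{353574}{55902121849}$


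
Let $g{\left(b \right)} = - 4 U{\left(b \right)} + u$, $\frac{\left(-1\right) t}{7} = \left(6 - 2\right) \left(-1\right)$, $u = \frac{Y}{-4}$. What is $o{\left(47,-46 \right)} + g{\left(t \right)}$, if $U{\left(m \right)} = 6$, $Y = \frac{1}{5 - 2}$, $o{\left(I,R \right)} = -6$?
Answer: $- \frac{361}{12} \approx -30.083$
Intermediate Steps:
$Y = \frac{1}{3} \approx 0.33333$
$u = - \frac{1}{12}$ ($u = \frac{1}{3 \left(-4\right)} = \frac{1}{3} \left(- \frac{1}{4}\right) = - \frac{1}{12} \approx -0.083333$)
$t = 28$ ($t = - 7 \left(6 - 2\right) \left(-1\right) = - 7 \cdot 4 \left(-1\right) = \left(-7\right) \left(-4\right) = 28$)
$g{\left(b \right)} = - \frac{289}{12}$ ($g{\left(b \right)} = \left(-4\right) 6 - \frac{1}{12} = -24 - \frac{1}{12} = - \frac{289}{12}$)
$o{\left(47,-46 \right)} + g{\left(t \right)} = -6 - \frac{289}{12} = - \frac{361}{12}$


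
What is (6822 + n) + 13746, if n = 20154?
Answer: 40722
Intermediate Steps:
(6822 + n) + 13746 = (6822 + 20154) + 13746 = 26976 + 13746 = 40722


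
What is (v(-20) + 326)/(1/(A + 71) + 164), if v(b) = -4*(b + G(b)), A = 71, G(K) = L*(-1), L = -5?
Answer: 54812/23289 ≈ 2.3536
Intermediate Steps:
G(K) = 5 (G(K) = -5*(-1) = 5)
v(b) = -20 - 4*b (v(b) = -4*(b + 5) = -4*(5 + b) = -20 - 4*b)
(v(-20) + 326)/(1/(A + 71) + 164) = ((-20 - 4*(-20)) + 326)/(1/(71 + 71) + 164) = ((-20 + 80) + 326)/(1/142 + 164) = (60 + 326)/(1/142 + 164) = 386/(23289/142) = 386*(142/23289) = 54812/23289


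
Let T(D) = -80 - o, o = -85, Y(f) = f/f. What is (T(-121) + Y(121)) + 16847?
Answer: 16853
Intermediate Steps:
Y(f) = 1
T(D) = 5 (T(D) = -80 - 1*(-85) = -80 + 85 = 5)
(T(-121) + Y(121)) + 16847 = (5 + 1) + 16847 = 6 + 16847 = 16853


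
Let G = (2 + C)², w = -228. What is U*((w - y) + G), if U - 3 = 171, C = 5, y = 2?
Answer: -31494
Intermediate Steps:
G = 49 (G = (2 + 5)² = 7² = 49)
U = 174 (U = 3 + 171 = 174)
U*((w - y) + G) = 174*((-228 - 1*2) + 49) = 174*((-228 - 2) + 49) = 174*(-230 + 49) = 174*(-181) = -31494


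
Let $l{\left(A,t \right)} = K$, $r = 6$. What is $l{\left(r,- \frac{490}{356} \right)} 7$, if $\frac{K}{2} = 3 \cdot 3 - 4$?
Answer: $70$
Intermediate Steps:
$K = 10$ ($K = 2 \left(3 \cdot 3 - 4\right) = 2 \left(9 - 4\right) = 2 \cdot 5 = 10$)
$l{\left(A,t \right)} = 10$
$l{\left(r,- \frac{490}{356} \right)} 7 = 10 \cdot 7 = 70$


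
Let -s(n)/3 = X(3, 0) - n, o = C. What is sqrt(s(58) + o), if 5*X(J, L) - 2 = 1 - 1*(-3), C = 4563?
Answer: 7*sqrt(2415)/5 ≈ 68.800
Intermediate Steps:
o = 4563
X(J, L) = 6/5 (X(J, L) = 2/5 + (1 - 1*(-3))/5 = 2/5 + (1 + 3)/5 = 2/5 + (1/5)*4 = 2/5 + 4/5 = 6/5)
s(n) = -18/5 + 3*n (s(n) = -3*(6/5 - n) = -18/5 + 3*n)
sqrt(s(58) + o) = sqrt((-18/5 + 3*58) + 4563) = sqrt((-18/5 + 174) + 4563) = sqrt(852/5 + 4563) = sqrt(23667/5) = 7*sqrt(2415)/5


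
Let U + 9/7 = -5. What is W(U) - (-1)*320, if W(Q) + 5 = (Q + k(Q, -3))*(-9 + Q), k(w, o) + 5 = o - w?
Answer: 3061/7 ≈ 437.29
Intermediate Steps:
k(w, o) = -5 + o - w (k(w, o) = -5 + (o - w) = -5 + o - w)
U = -44/7 (U = -9/7 - 5 = -44/7 ≈ -6.2857)
W(Q) = 67 - 8*Q (W(Q) = -5 + (Q + (-5 - 3 - Q))*(-9 + Q) = -5 + (Q + (-8 - Q))*(-9 + Q) = -5 - 8*(-9 + Q) = -5 + (72 - 8*Q) = 67 - 8*Q)
W(U) - (-1)*320 = (67 - 8*(-44/7)) - (-1)*320 = (67 + 352/7) - 1*(-320) = 821/7 + 320 = 3061/7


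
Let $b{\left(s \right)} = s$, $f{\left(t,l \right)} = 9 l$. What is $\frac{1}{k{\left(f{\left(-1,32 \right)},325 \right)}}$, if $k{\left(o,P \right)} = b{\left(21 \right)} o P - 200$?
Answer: $\frac{1}{1965400} \approx 5.088 \cdot 10^{-7}$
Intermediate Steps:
$k{\left(o,P \right)} = -200 + 21 P o$ ($k{\left(o,P \right)} = 21 o P - 200 = 21 P o - 200 = -200 + 21 P o$)
$\frac{1}{k{\left(f{\left(-1,32 \right)},325 \right)}} = \frac{1}{-200 + 21 \cdot 325 \cdot 9 \cdot 32} = \frac{1}{-200 + 21 \cdot 325 \cdot 288} = \frac{1}{-200 + 1965600} = \frac{1}{1965400}$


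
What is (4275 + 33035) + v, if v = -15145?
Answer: 22165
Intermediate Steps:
(4275 + 33035) + v = (4275 + 33035) - 15145 = 37310 - 15145 = 22165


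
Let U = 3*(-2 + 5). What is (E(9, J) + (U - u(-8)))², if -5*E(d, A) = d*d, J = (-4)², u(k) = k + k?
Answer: 1936/25 ≈ 77.440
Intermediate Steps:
u(k) = 2*k
U = 9 (U = 3*3 = 9)
J = 16
E(d, A) = -d²/5 (E(d, A) = -d*d/5 = -d²/5)
(E(9, J) + (U - u(-8)))² = (-⅕*9² + (9 - 2*(-8)))² = (-⅕*81 + (9 - 1*(-16)))² = (-81/5 + (9 + 16))² = (-81/5 + 25)² = (44/5)² = 1936/25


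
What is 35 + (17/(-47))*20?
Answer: 1305/47 ≈ 27.766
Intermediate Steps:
35 + (17/(-47))*20 = 35 + (17*(-1/47))*20 = 35 - 17/47*20 = 35 - 340/47 = 1305/47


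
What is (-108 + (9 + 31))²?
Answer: 4624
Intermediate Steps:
(-108 + (9 + 31))² = (-108 + 40)² = (-68)² = 4624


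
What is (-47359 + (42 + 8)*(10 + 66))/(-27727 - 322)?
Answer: 43559/28049 ≈ 1.5530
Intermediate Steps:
(-47359 + (42 + 8)*(10 + 66))/(-27727 - 322) = (-47359 + 50*76)/(-28049) = (-47359 + 3800)*(-1/28049) = -43559*(-1/28049) = 43559/28049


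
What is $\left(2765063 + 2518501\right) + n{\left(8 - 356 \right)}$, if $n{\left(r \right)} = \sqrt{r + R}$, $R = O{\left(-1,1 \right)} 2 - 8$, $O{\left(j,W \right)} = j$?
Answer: $5283564 + i \sqrt{358} \approx 5.2836 \cdot 10^{6} + 18.921 i$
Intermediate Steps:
$R = -10$ ($R = \left(-1\right) 2 - 8 = -2 - 8 = -10$)
$n{\left(r \right)} = \sqrt{-10 + r}$ ($n{\left(r \right)} = \sqrt{r - 10} = \sqrt{-10 + r}$)
$\left(2765063 + 2518501\right) + n{\left(8 - 356 \right)} = \left(2765063 + 2518501\right) + \sqrt{-10 + \left(8 - 356\right)} = 5283564 + \sqrt{-10 - 348} = 5283564 + \sqrt{-358} = 5283564 + i \sqrt{358}$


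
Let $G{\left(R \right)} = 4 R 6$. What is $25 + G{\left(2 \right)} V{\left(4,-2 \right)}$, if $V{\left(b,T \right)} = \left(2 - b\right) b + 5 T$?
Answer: $-839$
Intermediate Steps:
$G{\left(R \right)} = 24 R$
$V{\left(b,T \right)} = 5 T + b \left(2 - b\right)$ ($V{\left(b,T \right)} = b \left(2 - b\right) + 5 T = 5 T + b \left(2 - b\right)$)
$25 + G{\left(2 \right)} V{\left(4,-2 \right)} = 25 + 24 \cdot 2 \left(- 4^{2} + 2 \cdot 4 + 5 \left(-2\right)\right) = 25 + 48 \left(\left(-1\right) 16 + 8 - 10\right) = 25 + 48 \left(-16 + 8 - 10\right) = 25 + 48 \left(-18\right) = 25 - 864 = -839$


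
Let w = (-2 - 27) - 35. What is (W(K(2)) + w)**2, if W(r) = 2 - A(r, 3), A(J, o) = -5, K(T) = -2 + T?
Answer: 3249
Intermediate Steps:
W(r) = 7 (W(r) = 2 - 1*(-5) = 2 + 5 = 7)
w = -64 (w = -29 - 35 = -64)
(W(K(2)) + w)**2 = (7 - 64)**2 = (-57)**2 = 3249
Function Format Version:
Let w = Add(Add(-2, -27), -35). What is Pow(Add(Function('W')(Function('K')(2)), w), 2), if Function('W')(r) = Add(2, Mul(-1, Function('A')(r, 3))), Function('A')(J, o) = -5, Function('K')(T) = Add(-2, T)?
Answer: 3249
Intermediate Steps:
Function('W')(r) = 7 (Function('W')(r) = Add(2, Mul(-1, -5)) = Add(2, 5) = 7)
w = -64 (w = Add(-29, -35) = -64)
Pow(Add(Function('W')(Function('K')(2)), w), 2) = Pow(Add(7, -64), 2) = Pow(-57, 2) = 3249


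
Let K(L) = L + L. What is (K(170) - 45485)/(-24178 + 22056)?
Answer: 45145/2122 ≈ 21.275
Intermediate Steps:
K(L) = 2*L
(K(170) - 45485)/(-24178 + 22056) = (2*170 - 45485)/(-24178 + 22056) = (340 - 45485)/(-2122) = -45145*(-1/2122) = 45145/2122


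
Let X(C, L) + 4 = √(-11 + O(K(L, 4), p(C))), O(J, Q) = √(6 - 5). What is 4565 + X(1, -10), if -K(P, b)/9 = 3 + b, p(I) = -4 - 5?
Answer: 4561 + I*√10 ≈ 4561.0 + 3.1623*I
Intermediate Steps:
p(I) = -9
K(P, b) = -27 - 9*b (K(P, b) = -9*(3 + b) = -27 - 9*b)
O(J, Q) = 1 (O(J, Q) = √1 = 1)
X(C, L) = -4 + I*√10 (X(C, L) = -4 + √(-11 + 1) = -4 + √(-10) = -4 + I*√10)
4565 + X(1, -10) = 4565 + (-4 + I*√10) = 4561 + I*√10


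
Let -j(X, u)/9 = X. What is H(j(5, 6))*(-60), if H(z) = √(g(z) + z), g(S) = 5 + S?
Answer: -60*I*√85 ≈ -553.17*I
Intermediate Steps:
j(X, u) = -9*X
H(z) = √(5 + 2*z) (H(z) = √((5 + z) + z) = √(5 + 2*z))
H(j(5, 6))*(-60) = √(5 + 2*(-9*5))*(-60) = √(5 + 2*(-45))*(-60) = √(5 - 90)*(-60) = √(-85)*(-60) = (I*√85)*(-60) = -60*I*√85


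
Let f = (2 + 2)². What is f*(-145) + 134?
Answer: -2186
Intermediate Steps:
f = 16 (f = 4² = 16)
f*(-145) + 134 = 16*(-145) + 134 = -2320 + 134 = -2186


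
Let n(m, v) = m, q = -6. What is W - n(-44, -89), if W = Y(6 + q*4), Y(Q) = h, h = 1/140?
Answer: 6161/140 ≈ 44.007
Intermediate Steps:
h = 1/140 ≈ 0.0071429
Y(Q) = 1/140
W = 1/140 ≈ 0.0071429
W - n(-44, -89) = 1/140 - 1*(-44) = 1/140 + 44 = 6161/140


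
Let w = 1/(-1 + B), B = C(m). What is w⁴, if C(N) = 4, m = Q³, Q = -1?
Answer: 1/81 ≈ 0.012346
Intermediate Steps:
m = -1 (m = (-1)³ = -1)
B = 4
w = ⅓ (w = 1/(-1 + 4) = 1/3 = ⅓ ≈ 0.33333)
w⁴ = (⅓)⁴ = 1/81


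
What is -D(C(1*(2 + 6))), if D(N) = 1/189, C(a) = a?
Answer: -1/189 ≈ -0.0052910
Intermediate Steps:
D(N) = 1/189
-D(C(1*(2 + 6))) = -1*1/189 = -1/189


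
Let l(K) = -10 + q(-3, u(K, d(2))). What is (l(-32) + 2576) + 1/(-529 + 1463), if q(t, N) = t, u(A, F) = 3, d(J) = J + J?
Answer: 2393843/934 ≈ 2563.0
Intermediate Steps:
d(J) = 2*J
l(K) = -13 (l(K) = -10 - 3 = -13)
(l(-32) + 2576) + 1/(-529 + 1463) = (-13 + 2576) + 1/(-529 + 1463) = 2563 + 1/934 = 2393843/934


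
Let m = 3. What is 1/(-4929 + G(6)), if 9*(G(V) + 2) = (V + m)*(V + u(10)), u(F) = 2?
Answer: -1/4923 ≈ -0.00020313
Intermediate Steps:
G(V) = -2 + (2 + V)*(3 + V)/9 (G(V) = -2 + ((V + 3)*(V + 2))/9 = -2 + ((3 + V)*(2 + V))/9 = -2 + ((2 + V)*(3 + V))/9 = -2 + (2 + V)*(3 + V)/9)
1/(-4929 + G(6)) = 1/(-4929 + (-4/3 + (⅑)*6² + (5/9)*6)) = 1/(-4929 + (-4/3 + (⅑)*36 + 10/3)) = 1/(-4929 + (-4/3 + 4 + 10/3)) = 1/(-4929 + 6) = 1/(-4923) = -1/4923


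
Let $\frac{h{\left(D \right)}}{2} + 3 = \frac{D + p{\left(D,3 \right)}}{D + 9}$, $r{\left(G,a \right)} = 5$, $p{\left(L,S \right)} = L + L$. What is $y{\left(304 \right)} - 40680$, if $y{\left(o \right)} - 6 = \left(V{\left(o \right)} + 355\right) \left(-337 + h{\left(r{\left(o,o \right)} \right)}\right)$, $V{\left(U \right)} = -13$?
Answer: $- \frac{1100730}{7} \approx -1.5725 \cdot 10^{5}$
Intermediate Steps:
$p{\left(L,S \right)} = 2 L$
$h{\left(D \right)} = -6 + \frac{6 D}{9 + D}$ ($h{\left(D \right)} = -6 + 2 \frac{D + 2 D}{D + 9} = -6 + 2 \frac{3 D}{9 + D} = -6 + \frac{6 D}{9 + D}$)
$y{\left(o \right)} = - \frac{815970}{7}$ ($y{\left(o \right)} = 6 + \left(-13 + 355\right) \left(-337 - \frac{54}{9 + 5}\right) = 6 + 342 \left(-337 - \frac{54}{14}\right) = 6 + 342 \left(-337 - \frac{27}{7}\right) = 6 + 342 \left(- \frac{2386}{7}\right) = 6 - \frac{816012}{7} = - \frac{815970}{7}$)
$y{\left(304 \right)} - 40680 = - \frac{815970}{7} - 40680 = - \frac{1100730}{7}$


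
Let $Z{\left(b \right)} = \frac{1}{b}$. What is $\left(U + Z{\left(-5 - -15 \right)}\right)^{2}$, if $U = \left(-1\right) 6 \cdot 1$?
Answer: $\frac{3481}{100} \approx 34.81$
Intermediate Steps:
$U = -6$ ($U = \left(-6\right) 1 = -6$)
$\left(U + Z{\left(-5 - -15 \right)}\right)^{2} = \left(-6 + \frac{1}{-5 - -15}\right)^{2} = \left(-6 + \frac{1}{-5 + 15}\right)^{2} = \left(-6 + \frac{1}{10}\right)^{2} = \left(- \frac{59}{10}\right)^{2} = \frac{3481}{100}$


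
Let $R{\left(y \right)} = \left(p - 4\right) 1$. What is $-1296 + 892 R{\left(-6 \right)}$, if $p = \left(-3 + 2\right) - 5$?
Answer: $-10216$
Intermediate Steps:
$p = -6$ ($p = -1 - 5 = -6$)
$R{\left(y \right)} = -10$ ($R{\left(y \right)} = \left(-6 - 4\right) 1 = \left(-10\right) 1 = -10$)
$-1296 + 892 R{\left(-6 \right)} = -1296 + 892 \left(-10\right) = -1296 - 8920 = -10216$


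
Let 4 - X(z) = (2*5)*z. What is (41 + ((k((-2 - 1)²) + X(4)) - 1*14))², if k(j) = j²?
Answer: 5184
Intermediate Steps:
X(z) = 4 - 10*z (X(z) = 4 - 2*5*z = 4 - 10*z)
(41 + ((k((-2 - 1)²) + X(4)) - 1*14))² = (41 + ((((-2 - 1)²)² + (4 - 10*4)) - 1*14))² = (41 + ((((-3)²)² + (4 - 40)) - 14))² = (41 + ((9² - 36) - 14))² = (41 + ((81 - 36) - 14))² = (41 + (45 - 14))² = (41 + 31)² = 72² = 5184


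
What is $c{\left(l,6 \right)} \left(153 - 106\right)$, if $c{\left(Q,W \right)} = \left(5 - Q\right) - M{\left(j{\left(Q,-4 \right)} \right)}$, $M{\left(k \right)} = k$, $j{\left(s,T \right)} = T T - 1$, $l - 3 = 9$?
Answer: $-1034$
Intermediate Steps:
$l = 12$ ($l = 3 + 9 = 12$)
$j{\left(s,T \right)} = -1 + T^{2}$ ($j{\left(s,T \right)} = T^{2} - 1 = -1 + T^{2}$)
$c{\left(Q,W \right)} = -10 - Q$ ($c{\left(Q,W \right)} = \left(5 - Q\right) - \left(-1 + \left(-4\right)^{2}\right) = \left(5 - Q\right) - \left(-1 + 16\right) = \left(5 - Q\right) - 15 = -10 - Q$)
$c{\left(l,6 \right)} \left(153 - 106\right) = \left(-10 - 12\right) \left(153 - 106\right) = \left(-10 - 12\right) 47 = \left(-22\right) 47 = -1034$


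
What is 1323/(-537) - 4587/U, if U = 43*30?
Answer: -463321/76970 ≈ -6.0195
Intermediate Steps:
U = 1290
1323/(-537) - 4587/U = 1323/(-537) - 4587/1290 = 1323*(-1/537) - 4587*1/1290 = -441/179 - 1529/430 = -463321/76970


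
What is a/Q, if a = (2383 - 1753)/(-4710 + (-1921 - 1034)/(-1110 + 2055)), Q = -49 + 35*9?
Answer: -2835/5641613 ≈ -0.00050252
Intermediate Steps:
Q = 266 (Q = -49 + 315 = 266)
a = -39690/296927 (a = 630/(-4710 - 2955/945) = 630/(-4710 - 2955*1/945) = 630/(-4710 - 197/63) = 630/(-296927/63) = 630*(-63/296927) = -39690/296927 ≈ -0.13367)
a/Q = -39690/296927/266 = -39690/296927*1/266 = -2835/5641613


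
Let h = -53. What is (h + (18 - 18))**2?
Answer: 2809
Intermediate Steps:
(h + (18 - 18))**2 = (-53 + (18 - 18))**2 = (-53 + 0)**2 = (-53)**2 = 2809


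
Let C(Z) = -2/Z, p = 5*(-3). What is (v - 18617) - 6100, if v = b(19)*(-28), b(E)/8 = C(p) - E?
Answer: -307363/15 ≈ -20491.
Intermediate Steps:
p = -15
b(E) = 16/15 - 8*E (b(E) = 8*(-2/(-15) - E) = 8*(-2*(-1/15) - E) = 8*(2/15 - E) = 16/15 - 8*E)
v = 63392/15 (v = (16/15 - 8*19)*(-28) = (16/15 - 152)*(-28) = -2264/15*(-28) = 63392/15 ≈ 4226.1)
(v - 18617) - 6100 = (63392/15 - 18617) - 6100 = -215863/15 - 6100 = -307363/15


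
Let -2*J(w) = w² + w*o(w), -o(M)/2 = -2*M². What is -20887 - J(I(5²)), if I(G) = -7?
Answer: -43097/2 ≈ -21549.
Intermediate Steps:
o(M) = 4*M² (o(M) = -(-4)*M² = 4*M²)
J(w) = -2*w³ - w²/2 (J(w) = -(w² + w*(4*w²))/2 = -(w² + 4*w³)/2 = -2*w³ - w²/2)
-20887 - J(I(5²)) = -20887 - (-1)*(-7)²*(1 + 4*(-7))/2 = -20887 - (-1)*49*(1 - 28)/2 = -20887 - (-1)*49*(-27)/2 = -20887 - 1*1323/2 = -20887 - 1323/2 = -43097/2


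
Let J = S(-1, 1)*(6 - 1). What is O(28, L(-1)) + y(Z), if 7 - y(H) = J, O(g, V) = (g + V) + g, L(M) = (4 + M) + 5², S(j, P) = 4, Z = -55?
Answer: 71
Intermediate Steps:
J = 20 (J = 4*(6 - 1) = 4*5 = 20)
L(M) = 29 + M (L(M) = (4 + M) + 25 = 29 + M)
O(g, V) = V + 2*g (O(g, V) = (V + g) + g = V + 2*g)
y(H) = -13 (y(H) = 7 - 1*20 = 7 - 20 = -13)
O(28, L(-1)) + y(Z) = ((29 - 1) + 2*28) - 13 = (28 + 56) - 13 = 84 - 13 = 71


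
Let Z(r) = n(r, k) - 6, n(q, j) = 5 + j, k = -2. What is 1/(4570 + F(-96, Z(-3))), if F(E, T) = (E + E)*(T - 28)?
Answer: 1/10522 ≈ 9.5039e-5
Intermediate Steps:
Z(r) = -3 (Z(r) = (5 - 2) - 6 = 3 - 6 = -3)
F(E, T) = 2*E*(-28 + T) (F(E, T) = (2*E)*(-28 + T) = 2*E*(-28 + T))
1/(4570 + F(-96, Z(-3))) = 1/(4570 + 2*(-96)*(-28 - 3)) = 1/(4570 + 2*(-96)*(-31)) = 1/(4570 + 5952) = 1/10522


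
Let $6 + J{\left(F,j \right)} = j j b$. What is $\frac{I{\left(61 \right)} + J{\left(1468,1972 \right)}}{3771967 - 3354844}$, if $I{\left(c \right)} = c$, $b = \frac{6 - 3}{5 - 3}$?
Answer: $\frac{5833231}{417123} \approx 13.984$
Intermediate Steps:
$b = \frac{3}{2} \approx 1.5$
$J{\left(F,j \right)} = -6 + \frac{3 j^{2}}{2}$ ($J{\left(F,j \right)} = -6 + j j \frac{3}{2} = -6 + j^{2} \cdot \frac{3}{2} = -6 + \frac{3 j^{2}}{2}$)
$\frac{I{\left(61 \right)} + J{\left(1468,1972 \right)}}{3771967 - 3354844} = \frac{61 - \left(6 - \frac{3 \cdot 1972^{2}}{2}\right)}{3771967 - 3354844} = \frac{61 + \left(-6 + \frac{3}{2} \cdot 3888784\right)}{417123} = \left(61 + \left(-6 + 5833176\right)\right) \frac{1}{417123} = \left(61 + 5833170\right) \frac{1}{417123} = 5833231 \cdot \frac{1}{417123} = \frac{5833231}{417123}$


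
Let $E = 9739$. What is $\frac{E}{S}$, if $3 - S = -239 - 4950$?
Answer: $\frac{9739}{5192} \approx 1.8758$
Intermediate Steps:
$S = 5192$ ($S = 3 - \left(-239 - 4950\right) = 3 - -5189 = 3 + 5189 = 5192$)
$\frac{E}{S} = \frac{9739}{5192}$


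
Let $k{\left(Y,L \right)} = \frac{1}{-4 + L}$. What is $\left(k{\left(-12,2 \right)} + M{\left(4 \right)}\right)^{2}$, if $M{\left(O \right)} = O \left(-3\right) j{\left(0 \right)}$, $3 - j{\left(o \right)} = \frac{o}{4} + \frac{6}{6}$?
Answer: $\frac{2401}{4} \approx 600.25$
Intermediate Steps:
$j{\left(o \right)} = 2 - \frac{o}{4}$ ($j{\left(o \right)} = 3 - \left(\frac{o}{4} + \frac{6}{6}\right) = 3 - \left(o \frac{1}{4} + 6 \cdot \frac{1}{6}\right) = 3 - \left(\frac{o}{4} + 1\right) = 3 - \left(1 + \frac{o}{4}\right) = 2 - \frac{o}{4}$)
$M{\left(O \right)} = - 6 O$ ($M{\left(O \right)} = O \left(-3\right) \left(2 - 0\right) = - 3 O \left(2 + 0\right) = - 3 O 2 = - 6 O$)
$\left(k{\left(-12,2 \right)} + M{\left(4 \right)}\right)^{2} = \left(\frac{1}{-4 + 2} - 24\right)^{2} = \left(\frac{1}{-2} - 24\right)^{2} = \left(- \frac{1}{2} - 24\right)^{2} = \left(- \frac{49}{2}\right)^{2} = \frac{2401}{4}$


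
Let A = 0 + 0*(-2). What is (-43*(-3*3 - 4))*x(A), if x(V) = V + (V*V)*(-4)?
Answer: 0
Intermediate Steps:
A = 0 (A = 0 + 0 = 0)
x(V) = V - 4*V² (x(V) = V + V²*(-4) = V - 4*V²)
(-43*(-3*3 - 4))*x(A) = (-43*(-3*3 - 4))*(0*(1 - 4*0)) = (-43*(-9 - 4))*(0*(1 + 0)) = (-43*(-13))*(0*1) = 559*0 = 0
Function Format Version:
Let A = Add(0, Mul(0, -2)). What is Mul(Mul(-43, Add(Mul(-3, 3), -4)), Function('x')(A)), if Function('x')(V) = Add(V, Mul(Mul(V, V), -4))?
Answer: 0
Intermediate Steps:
A = 0 (A = Add(0, 0) = 0)
Function('x')(V) = Add(V, Mul(-4, Pow(V, 2))) (Function('x')(V) = Add(V, Mul(Pow(V, 2), -4)) = Add(V, Mul(-4, Pow(V, 2))))
Mul(Mul(-43, Add(Mul(-3, 3), -4)), Function('x')(A)) = Mul(Mul(-43, Add(Mul(-3, 3), -4)), Mul(0, Add(1, Mul(-4, 0)))) = Mul(Mul(-43, Add(-9, -4)), Mul(0, Add(1, 0))) = Mul(Mul(-43, -13), Mul(0, 1)) = Mul(559, 0) = 0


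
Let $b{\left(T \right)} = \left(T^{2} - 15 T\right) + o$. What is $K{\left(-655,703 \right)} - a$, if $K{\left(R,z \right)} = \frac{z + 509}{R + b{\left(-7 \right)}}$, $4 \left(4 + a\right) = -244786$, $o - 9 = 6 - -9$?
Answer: $\frac{19460951}{318} \approx 61198.0$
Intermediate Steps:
$o = 24$ ($o = 9 + \left(6 - -9\right) = 9 + \left(6 + 9\right) = 9 + 15 = 24$)
$a = - \frac{122401}{2}$ ($a = -4 + \frac{1}{4} \left(-244786\right) = -4 - \frac{122393}{2} = - \frac{122401}{2} \approx -61201.0$)
$b{\left(T \right)} = 24 + T^{2} - 15 T$ ($b{\left(T \right)} = \left(T^{2} - 15 T\right) + 24 = 24 + T^{2} - 15 T$)
$K{\left(R,z \right)} = \frac{509 + z}{178 + R}$ ($K{\left(R,z \right)} = \frac{z + 509}{R + \left(24 + \left(-7\right)^{2} - -105\right)} = \frac{509 + z}{R + \left(24 + 49 + 105\right)} = \frac{509 + z}{R + 178} = \frac{509 + z}{178 + R}$)
$K{\left(-655,703 \right)} - a = \frac{509 + 703}{178 - 655} - - \frac{122401}{2} = \frac{1}{-477} \cdot 1212 + \frac{122401}{2} = \left(- \frac{1}{477}\right) 1212 + \frac{122401}{2} = - \frac{404}{159} + \frac{122401}{2} = \frac{19460951}{318}$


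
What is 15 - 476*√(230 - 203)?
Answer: 15 - 1428*√3 ≈ -2458.4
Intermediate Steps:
15 - 476*√(230 - 203) = 15 - 1428*√3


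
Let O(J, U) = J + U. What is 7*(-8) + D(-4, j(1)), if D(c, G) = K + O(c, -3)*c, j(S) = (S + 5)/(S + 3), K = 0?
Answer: -28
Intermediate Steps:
j(S) = (5 + S)/(3 + S)
D(c, G) = c*(-3 + c) (D(c, G) = 0 + (c - 3)*c = 0 + (-3 + c)*c = 0 + c*(-3 + c) = c*(-3 + c))
7*(-8) + D(-4, j(1)) = 7*(-8) - 4*(-3 - 4) = -56 - 4*(-7) = -56 + 28 = -28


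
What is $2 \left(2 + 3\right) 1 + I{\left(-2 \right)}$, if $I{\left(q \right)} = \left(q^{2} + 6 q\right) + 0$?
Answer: $2$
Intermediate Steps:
$I{\left(q \right)} = q^{2} + 6 q$
$2 \left(2 + 3\right) 1 + I{\left(-2 \right)} = 2 \left(2 + 3\right) 1 - 2 \left(6 - 2\right) = 2 \cdot 5 \cdot 1 - 8 = 2 \cdot 5 - 8 = 10 - 8 = 2$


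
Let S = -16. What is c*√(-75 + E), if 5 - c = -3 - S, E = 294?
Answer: -8*√219 ≈ -118.39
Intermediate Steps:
c = -8 (c = 5 - (-3 - 1*(-16)) = 5 - (-3 + 16) = 5 - 1*13 = 5 - 13 = -8)
c*√(-75 + E) = -8*√(-75 + 294) = -8*√219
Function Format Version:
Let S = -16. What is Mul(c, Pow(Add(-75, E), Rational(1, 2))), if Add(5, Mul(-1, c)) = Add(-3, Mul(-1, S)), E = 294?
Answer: Mul(-8, Pow(219, Rational(1, 2))) ≈ -118.39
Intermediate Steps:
c = -8 (c = Add(5, Mul(-1, Add(-3, Mul(-1, -16)))) = Add(5, Mul(-1, Add(-3, 16))) = Add(5, Mul(-1, 13)) = Add(5, -13) = -8)
Mul(c, Pow(Add(-75, E), Rational(1, 2))) = Mul(-8, Pow(Add(-75, 294), Rational(1, 2))) = Mul(-8, Pow(219, Rational(1, 2)))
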